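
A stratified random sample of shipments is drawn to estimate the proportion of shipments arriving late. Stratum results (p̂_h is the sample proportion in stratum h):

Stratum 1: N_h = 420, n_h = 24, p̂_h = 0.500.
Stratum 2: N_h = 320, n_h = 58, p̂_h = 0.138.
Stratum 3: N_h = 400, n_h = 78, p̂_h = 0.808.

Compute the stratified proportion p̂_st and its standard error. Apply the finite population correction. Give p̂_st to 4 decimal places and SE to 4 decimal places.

N = 1140; stratum weights W_h = N_h/N.
p̂_st = Σ W_h p̂_h = (420·0.500 + 320·0.138 + 400·0.808)/1140 = 0.50646
V̂(p̂_st) = Σ W_h² (1 − n_h/N_h) p̂_h(1−p̂_h)/(n_h−1):
  stratum 1: (420/1140)²·(1 − 24/420)·0.500·0.500/23 = 0.00139106
  stratum 2: (320/1140)²·(1 − 58/320)·0.138·0.862/57 = 0.000134633
  stratum 3: (400/1140)²·(1 − 78/400)·0.808·0.192/77 = 0.000199677
V̂(p̂_st) = 0.00172537; SE = √V̂ = 0.0415376

p̂_st ≈ 0.5065, SE ≈ 0.0415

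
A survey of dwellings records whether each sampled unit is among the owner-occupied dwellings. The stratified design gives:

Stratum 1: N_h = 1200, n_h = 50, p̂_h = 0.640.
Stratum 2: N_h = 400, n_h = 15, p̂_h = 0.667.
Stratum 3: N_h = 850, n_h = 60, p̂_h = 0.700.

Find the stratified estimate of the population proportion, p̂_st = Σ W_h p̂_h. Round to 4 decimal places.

p̂_st ≈ 0.6652

N = 2450; stratum weights W_h = N_h/N.
p̂_st = Σ W_h p̂_h = (1200·0.640 + 400·0.667 + 850·0.700)/2450 = 0.66522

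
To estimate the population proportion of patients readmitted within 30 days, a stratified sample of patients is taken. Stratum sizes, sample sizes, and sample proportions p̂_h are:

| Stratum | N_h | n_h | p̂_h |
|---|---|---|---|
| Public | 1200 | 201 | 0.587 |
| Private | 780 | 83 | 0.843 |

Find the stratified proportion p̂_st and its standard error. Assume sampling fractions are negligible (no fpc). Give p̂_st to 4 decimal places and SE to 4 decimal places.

N = 1980; stratum weights W_h = N_h/N.
p̂_st = Σ W_h p̂_h = (1200·0.587 + 780·0.843)/1980 = 0.68785
V̂(p̂_st) = Σ W_h² p̂_h(1−p̂_h)/(n_h−1):
  stratum Public: (1200/1980)²·0.587·0.413/200 = 0.000445236
  stratum Private: (780/1980)²·0.843·0.157/82 = 0.00025048
V̂(p̂_st) = 0.000695716; SE = √V̂ = 0.0263764

p̂_st ≈ 0.6878, SE ≈ 0.0264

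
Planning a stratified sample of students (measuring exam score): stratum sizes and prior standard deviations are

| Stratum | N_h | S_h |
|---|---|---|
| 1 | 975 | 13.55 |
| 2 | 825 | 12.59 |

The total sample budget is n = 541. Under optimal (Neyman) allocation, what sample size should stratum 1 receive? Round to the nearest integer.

Neyman allocation: n_h = n · N_h S_h / Σ N_i S_i, with n = 541.
  stratum 1: N_h·S_h = 975·13.55 = 13211.25
  stratum 2: N_h·S_h = 825·12.59 = 10386.75
Σ N_h S_h = 23598.00
n for stratum 1 = 541·13211.25/23598.00 = 302.877 → 303

303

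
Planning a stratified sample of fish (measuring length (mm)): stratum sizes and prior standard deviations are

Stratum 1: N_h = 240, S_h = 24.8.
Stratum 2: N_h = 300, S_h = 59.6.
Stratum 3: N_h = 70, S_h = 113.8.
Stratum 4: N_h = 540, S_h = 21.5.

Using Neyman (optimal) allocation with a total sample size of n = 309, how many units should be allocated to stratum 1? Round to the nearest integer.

Neyman allocation: n_h = n · N_h S_h / Σ N_i S_i, with n = 309.
  stratum 1: N_h·S_h = 240·24.8 = 5952.00
  stratum 2: N_h·S_h = 300·59.6 = 17880.00
  stratum 3: N_h·S_h = 70·113.8 = 7966.00
  stratum 4: N_h·S_h = 540·21.5 = 11610.00
Σ N_h S_h = 43408.00
n for stratum 1 = 309·5952.00/43408.00 = 42.369 → 42

42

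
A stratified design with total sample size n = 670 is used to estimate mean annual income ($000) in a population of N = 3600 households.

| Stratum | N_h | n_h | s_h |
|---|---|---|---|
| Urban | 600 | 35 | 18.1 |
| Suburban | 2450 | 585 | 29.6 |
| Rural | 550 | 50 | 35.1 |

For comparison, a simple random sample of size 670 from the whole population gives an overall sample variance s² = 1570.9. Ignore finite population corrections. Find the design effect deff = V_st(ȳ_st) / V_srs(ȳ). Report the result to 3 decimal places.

V̂(ȳ_st) = Σ W_h² s_h²/n_h, with W_h = N_h/N and N = 3600:
  stratum Urban: (600/3600)²·18.1²/35 = 0.260008
  stratum Suburban: (2450/3600)²·29.6²/585 = 0.693673
  stratum Rural: (550/3600)²·35.1²/50 = 0.575128
V_st = 1.52881
V_srs = s²/n = 1570.9/670 = 2.34463
deff = V_st / V_srs = 1.52881/2.34463 = 0.6520

deff ≈ 0.652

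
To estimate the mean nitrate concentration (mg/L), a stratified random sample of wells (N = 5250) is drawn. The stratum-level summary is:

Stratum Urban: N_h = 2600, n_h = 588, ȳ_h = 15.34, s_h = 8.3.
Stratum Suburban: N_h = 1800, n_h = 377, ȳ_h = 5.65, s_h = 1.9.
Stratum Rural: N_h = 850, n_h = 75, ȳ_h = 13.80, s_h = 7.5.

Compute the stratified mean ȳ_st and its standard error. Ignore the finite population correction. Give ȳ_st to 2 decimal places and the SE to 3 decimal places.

ȳ_st = Σ W_h ȳ_h = (2600·15.34 + 1800·5.65 + 850·13.80)/5250 = 11.76838
V̂(ȳ_st) = Σ W_h² s_h²/n_h, with W_h = N_h/N and N = 5250:
  stratum Urban: (2600/5250)²·8.3²/588 = 0.0287347
  stratum Suburban: (1800/5250)²·1.9²/377 = 0.00112562
  stratum Rural: (850/5250)²·7.5²/75 = 0.0196599
V̂(ȳ_st) = 0.0495202
SE(ȳ_st) = √0.0495202 = 0.222531

ȳ_st ≈ 11.77, SE ≈ 0.223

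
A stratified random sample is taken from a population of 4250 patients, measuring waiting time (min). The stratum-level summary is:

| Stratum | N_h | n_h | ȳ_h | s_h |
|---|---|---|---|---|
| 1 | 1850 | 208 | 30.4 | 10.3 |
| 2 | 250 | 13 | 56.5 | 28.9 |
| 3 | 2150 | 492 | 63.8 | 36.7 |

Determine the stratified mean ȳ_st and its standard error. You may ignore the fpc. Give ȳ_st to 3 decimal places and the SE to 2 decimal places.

ȳ_st ≈ 48.832, SE ≈ 1.01

ȳ_st = Σ W_h ȳ_h = (1850·30.4 + 250·56.5 + 2150·63.8)/4250 = 48.83176
V̂(ȳ_st) = Σ W_h² s_h²/n_h, with W_h = N_h/N and N = 4250:
  stratum 1: (1850/4250)²·10.3²/208 = 0.0966444
  stratum 2: (250/4250)²·28.9²/13 = 0.222308
  stratum 3: (2150/4250)²·36.7²/492 = 0.700593
V̂(ȳ_st) = 1.01955
SE(ȳ_st) = √1.01955 = 1.00973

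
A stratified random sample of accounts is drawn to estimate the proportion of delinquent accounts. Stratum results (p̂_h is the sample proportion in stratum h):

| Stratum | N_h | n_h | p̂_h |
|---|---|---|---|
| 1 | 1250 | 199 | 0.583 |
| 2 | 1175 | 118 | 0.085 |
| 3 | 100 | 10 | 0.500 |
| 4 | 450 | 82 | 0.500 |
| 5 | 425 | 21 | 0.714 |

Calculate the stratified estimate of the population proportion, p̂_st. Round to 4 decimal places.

p̂_st ≈ 0.4138

N = 3400; stratum weights W_h = N_h/N.
p̂_st = Σ W_h p̂_h = (1250·0.583 + 1175·0.085 + 100·0.500 + 450·0.500 + 425·0.714)/3400 = 0.41385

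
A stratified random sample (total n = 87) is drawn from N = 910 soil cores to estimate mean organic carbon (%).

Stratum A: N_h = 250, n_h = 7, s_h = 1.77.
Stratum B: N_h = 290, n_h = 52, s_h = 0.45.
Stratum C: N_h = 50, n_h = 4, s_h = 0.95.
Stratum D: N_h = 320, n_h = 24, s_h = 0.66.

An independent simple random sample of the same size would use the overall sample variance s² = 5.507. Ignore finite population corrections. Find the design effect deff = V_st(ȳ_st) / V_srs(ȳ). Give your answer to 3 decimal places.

deff ≈ 0.586

V̂(ȳ_st) = Σ W_h² s_h²/n_h, with W_h = N_h/N and N = 910:
  stratum A: (250/910)²·1.77²/7 = 0.0337789
  stratum B: (290/910)²·0.45²/52 = 0.000395489
  stratum C: (50/910)²·0.95²/4 = 0.000681153
  stratum D: (320/910)²·0.66²/24 = 0.00224437
V_st = 0.0370999
V_srs = s²/n = 5.507/87 = 0.0632989
deff = V_st / V_srs = 0.0370999/0.0632989 = 0.5861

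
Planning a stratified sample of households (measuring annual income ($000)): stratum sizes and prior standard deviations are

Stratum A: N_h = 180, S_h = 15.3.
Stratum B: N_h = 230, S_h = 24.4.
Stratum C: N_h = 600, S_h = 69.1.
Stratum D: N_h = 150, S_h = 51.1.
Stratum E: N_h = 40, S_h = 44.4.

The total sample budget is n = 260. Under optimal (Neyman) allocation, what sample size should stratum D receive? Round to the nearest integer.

34

Neyman allocation: n_h = n · N_h S_h / Σ N_i S_i, with n = 260.
  stratum A: N_h·S_h = 180·15.3 = 2754.00
  stratum B: N_h·S_h = 230·24.4 = 5612.00
  stratum C: N_h·S_h = 600·69.1 = 41460.00
  stratum D: N_h·S_h = 150·51.1 = 7665.00
  stratum E: N_h·S_h = 40·44.4 = 1776.00
Σ N_h S_h = 59267.00
n for stratum D = 260·7665.00/59267.00 = 33.626 → 34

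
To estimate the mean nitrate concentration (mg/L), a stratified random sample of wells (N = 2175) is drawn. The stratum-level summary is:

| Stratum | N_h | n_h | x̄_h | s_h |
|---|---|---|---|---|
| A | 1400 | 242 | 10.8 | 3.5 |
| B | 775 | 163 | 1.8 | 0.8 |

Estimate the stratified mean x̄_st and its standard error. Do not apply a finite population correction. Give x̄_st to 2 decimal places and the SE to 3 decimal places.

x̄_st = Σ W_h x̄_h = (1400·10.8 + 775·1.8)/2175 = 7.59310
V̂(x̄_st) = Σ W_h² s_h²/n_h, with W_h = N_h/N and N = 2175:
  stratum A: (1400/2175)²·3.5²/242 = 0.0209729
  stratum B: (775/2175)²·0.8²/163 = 0.000498514
V̂(x̄_st) = 0.0214714
SE(x̄_st) = √0.0214714 = 0.146531

x̄_st ≈ 7.59, SE ≈ 0.147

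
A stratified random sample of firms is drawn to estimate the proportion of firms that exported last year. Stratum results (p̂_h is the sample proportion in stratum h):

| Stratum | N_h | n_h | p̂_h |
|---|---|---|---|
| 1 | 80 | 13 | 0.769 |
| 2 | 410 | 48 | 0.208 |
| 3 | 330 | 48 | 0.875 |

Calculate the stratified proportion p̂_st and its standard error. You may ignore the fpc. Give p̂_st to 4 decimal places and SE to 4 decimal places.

N = 820; stratum weights W_h = N_h/N.
p̂_st = Σ W_h p̂_h = (80·0.769 + 410·0.208 + 330·0.875)/820 = 0.53116
V̂(p̂_st) = Σ W_h² p̂_h(1−p̂_h)/(n_h−1):
  stratum 1: (80/820)²·0.769·0.231/12 = 0.000140899
  stratum 2: (410/820)²·0.208·0.792/47 = 0.000876255
  stratum 3: (330/820)²·0.875·0.125/47 = 0.000376895
V̂(p̂_st) = 0.00139405; SE = √V̂ = 0.037337

p̂_st ≈ 0.5312, SE ≈ 0.0373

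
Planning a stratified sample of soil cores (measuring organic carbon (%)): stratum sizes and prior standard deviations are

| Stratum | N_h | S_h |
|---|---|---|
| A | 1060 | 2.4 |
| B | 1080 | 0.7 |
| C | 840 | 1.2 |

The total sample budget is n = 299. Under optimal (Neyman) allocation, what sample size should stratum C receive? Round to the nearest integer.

70

Neyman allocation: n_h = n · N_h S_h / Σ N_i S_i, with n = 299.
  stratum A: N_h·S_h = 1060·2.4 = 2544.00
  stratum B: N_h·S_h = 1080·0.7 = 756.00
  stratum C: N_h·S_h = 840·1.2 = 1008.00
Σ N_h S_h = 4308.00
n for stratum C = 299·1008.00/4308.00 = 69.961 → 70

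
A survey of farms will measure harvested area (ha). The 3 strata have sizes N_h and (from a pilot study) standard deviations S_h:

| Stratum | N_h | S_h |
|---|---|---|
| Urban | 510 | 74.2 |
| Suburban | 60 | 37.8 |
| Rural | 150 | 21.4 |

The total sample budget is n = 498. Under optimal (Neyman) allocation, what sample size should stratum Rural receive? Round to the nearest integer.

37

Neyman allocation: n_h = n · N_h S_h / Σ N_i S_i, with n = 498.
  stratum Urban: N_h·S_h = 510·74.2 = 37842.00
  stratum Suburban: N_h·S_h = 60·37.8 = 2268.00
  stratum Rural: N_h·S_h = 150·21.4 = 3210.00
Σ N_h S_h = 43320.00
n for stratum Rural = 498·3210.00/43320.00 = 36.902 → 37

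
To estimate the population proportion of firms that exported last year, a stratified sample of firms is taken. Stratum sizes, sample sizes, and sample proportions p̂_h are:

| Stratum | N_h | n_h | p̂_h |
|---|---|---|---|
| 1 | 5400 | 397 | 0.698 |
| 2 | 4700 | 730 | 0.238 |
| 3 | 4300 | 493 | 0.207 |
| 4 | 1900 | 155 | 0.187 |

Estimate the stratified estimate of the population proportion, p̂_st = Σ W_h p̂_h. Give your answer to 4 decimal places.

N = 16300; stratum weights W_h = N_h/N.
p̂_st = Σ W_h p̂_h = (5400·0.698 + 4700·0.238 + 4300·0.207 + 1900·0.187)/16300 = 0.37627

p̂_st ≈ 0.3763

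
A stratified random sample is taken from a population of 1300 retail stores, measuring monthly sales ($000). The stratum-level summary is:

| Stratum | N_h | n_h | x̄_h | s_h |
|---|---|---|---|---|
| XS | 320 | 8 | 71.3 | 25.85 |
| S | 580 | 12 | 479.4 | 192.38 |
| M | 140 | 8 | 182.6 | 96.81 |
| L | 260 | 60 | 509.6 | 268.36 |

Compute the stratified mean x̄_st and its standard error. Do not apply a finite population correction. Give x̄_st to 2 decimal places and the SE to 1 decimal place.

x̄_st ≈ 353.02, SE ≈ 26.1

x̄_st = Σ W_h x̄_h = (320·71.3 + 580·479.4 + 140·182.6 + 260·509.6)/1300 = 353.02154
V̂(x̄_st) = Σ W_h² s_h²/n_h, with W_h = N_h/N and N = 1300:
  stratum XS: (320/1300)²·25.85²/8 = 5.06109
  stratum S: (580/1300)²·192.38²/12 = 613.914
  stratum M: (140/1300)²·96.81²/8 = 13.5869
  stratum L: (260/1300)²·268.36²/60 = 48.0114
V̂(x̄_st) = 680.574
SE(x̄_st) = √680.574 = 26.0878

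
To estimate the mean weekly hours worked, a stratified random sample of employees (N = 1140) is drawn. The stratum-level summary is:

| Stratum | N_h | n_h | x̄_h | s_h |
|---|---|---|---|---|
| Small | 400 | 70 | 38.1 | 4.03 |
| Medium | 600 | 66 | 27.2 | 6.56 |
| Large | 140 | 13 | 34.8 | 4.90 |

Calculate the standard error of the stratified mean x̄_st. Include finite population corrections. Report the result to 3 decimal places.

SE(x̄_st) ≈ 0.458

V̂(x̄_st) = Σ W_h² (1 − n_h/N_h) s_h²/n_h, with W_h = N_h/N and N = 1140:
  stratum Small: (400/1140)²·(1 − 70/400)·4.03²/70 = 0.0235655
  stratum Medium: (600/1140)²·(1 − 66/600)·6.56²/66 = 0.160748
  stratum Large: (140/1140)²·(1 − 13/140)·4.90²/13 = 0.025268
V̂(x̄_st) = 0.209582
SE(x̄_st) = √0.209582 = 0.457801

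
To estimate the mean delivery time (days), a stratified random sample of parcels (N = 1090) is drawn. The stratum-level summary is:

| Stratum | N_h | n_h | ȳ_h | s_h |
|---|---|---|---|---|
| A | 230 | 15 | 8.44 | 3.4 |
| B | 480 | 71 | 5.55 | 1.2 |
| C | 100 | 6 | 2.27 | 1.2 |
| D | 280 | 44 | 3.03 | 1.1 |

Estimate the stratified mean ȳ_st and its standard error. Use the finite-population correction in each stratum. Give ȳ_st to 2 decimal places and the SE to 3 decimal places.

ȳ_st = Σ W_h ȳ_h = (230·8.44 + 480·5.55 + 100·2.27 + 280·3.03)/1090 = 5.21156
V̂(ȳ_st) = Σ W_h² (1 − n_h/N_h) s_h²/n_h, with W_h = N_h/N and N = 1090:
  stratum A: (230/1090)²·(1 − 15/230)·3.4²/15 = 0.032076
  stratum B: (480/1090)²·(1 − 71/480)·1.2²/71 = 0.00335132
  stratum C: (100/1090)²·(1 − 6/100)·1.2²/6 = 0.00189883
  stratum D: (280/1090)²·(1 − 44/280)·1.1²/44 = 0.0015295
V̂(ȳ_st) = 0.0388556
SE(ȳ_st) = √0.0388556 = 0.197118

ȳ_st ≈ 5.21, SE ≈ 0.197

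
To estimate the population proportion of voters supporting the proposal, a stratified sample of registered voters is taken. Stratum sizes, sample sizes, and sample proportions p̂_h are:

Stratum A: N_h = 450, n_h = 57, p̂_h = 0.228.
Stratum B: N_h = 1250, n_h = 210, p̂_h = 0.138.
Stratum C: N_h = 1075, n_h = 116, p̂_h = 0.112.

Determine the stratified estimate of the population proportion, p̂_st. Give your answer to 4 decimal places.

N = 2775; stratum weights W_h = N_h/N.
p̂_st = Σ W_h p̂_h = (450·0.228 + 1250·0.138 + 1075·0.112)/2775 = 0.14252

p̂_st ≈ 0.1425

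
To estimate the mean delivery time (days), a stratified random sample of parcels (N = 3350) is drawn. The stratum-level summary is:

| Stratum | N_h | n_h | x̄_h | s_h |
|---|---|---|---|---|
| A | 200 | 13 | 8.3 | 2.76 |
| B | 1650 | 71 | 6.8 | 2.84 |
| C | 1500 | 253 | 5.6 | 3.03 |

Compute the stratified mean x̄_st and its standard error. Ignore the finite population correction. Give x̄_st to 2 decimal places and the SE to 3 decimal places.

x̄_st = Σ W_h x̄_h = (200·8.3 + 1650·6.8 + 1500·5.6)/3350 = 6.35224
V̂(x̄_st) = Σ W_h² s_h²/n_h, with W_h = N_h/N and N = 3350:
  stratum A: (200/3350)²·2.76²/13 = 0.00208855
  stratum B: (1650/3350)²·2.84²/71 = 0.0275586
  stratum C: (1500/3350)²·3.03²/253 = 0.00727541
V̂(x̄_st) = 0.0369225
SE(x̄_st) = √0.0369225 = 0.192152

x̄_st ≈ 6.35, SE ≈ 0.192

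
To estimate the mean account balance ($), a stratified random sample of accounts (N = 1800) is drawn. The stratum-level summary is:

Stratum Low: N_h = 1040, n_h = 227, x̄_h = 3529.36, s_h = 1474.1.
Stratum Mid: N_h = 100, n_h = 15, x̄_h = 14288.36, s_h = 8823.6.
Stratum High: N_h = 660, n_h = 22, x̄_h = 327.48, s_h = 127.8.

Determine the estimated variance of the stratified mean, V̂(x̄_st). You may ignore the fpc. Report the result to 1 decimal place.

V̂(x̄_st) ≈ 19315.1

V̂(x̄_st) = Σ W_h² s_h²/n_h, with W_h = N_h/N and N = 1800:
  stratum Low: (1040/1800)²·1474.1²/227 = 3195.58
  stratum Mid: (100/1800)²·8823.6²/15 = 16019.7
  stratum High: (660/1800)²·127.8²/22 = 99.8118
V̂(x̄_st) = 19315.1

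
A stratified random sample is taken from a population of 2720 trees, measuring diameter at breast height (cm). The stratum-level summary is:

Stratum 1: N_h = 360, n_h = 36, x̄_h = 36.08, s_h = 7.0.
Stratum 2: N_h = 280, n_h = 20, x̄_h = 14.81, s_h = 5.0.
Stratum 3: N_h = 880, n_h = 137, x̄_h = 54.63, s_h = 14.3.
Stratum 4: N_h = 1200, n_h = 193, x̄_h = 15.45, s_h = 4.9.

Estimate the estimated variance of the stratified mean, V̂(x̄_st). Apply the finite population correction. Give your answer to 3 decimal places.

V̂(x̄_st) ≈ 0.186

V̂(x̄_st) = Σ W_h² (1 − n_h/N_h) s_h²/n_h, with W_h = N_h/N and N = 2720:
  stratum 1: (360/2720)²·(1 − 36/360)·7.0²/36 = 0.0214587
  stratum 2: (280/2720)²·(1 − 20/280)·5.0²/20 = 0.0123
  stratum 3: (880/2720)²·(1 − 137/880)·14.3²/137 = 0.131912
  stratum 4: (1200/2720)²·(1 − 193/1200)·4.9²/193 = 0.0203193
V̂(x̄_st) = 0.18599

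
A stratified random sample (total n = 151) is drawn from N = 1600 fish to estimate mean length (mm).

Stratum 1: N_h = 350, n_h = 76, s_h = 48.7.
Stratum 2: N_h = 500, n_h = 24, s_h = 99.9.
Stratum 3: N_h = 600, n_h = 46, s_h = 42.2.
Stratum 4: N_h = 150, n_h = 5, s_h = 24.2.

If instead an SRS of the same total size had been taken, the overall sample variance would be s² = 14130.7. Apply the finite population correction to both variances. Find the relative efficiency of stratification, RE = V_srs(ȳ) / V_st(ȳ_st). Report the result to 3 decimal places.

RE ≈ 1.848

V̂(ȳ_st) = Σ W_h² (1 − n_h/N_h) s_h²/n_h, with W_h = N_h/N and N = 1600:
  stratum 1: (350/1600)²·(1 − 76/350)·48.7²/76 = 1.16902
  stratum 2: (500/1600)²·(1 − 24/500)·99.9²/24 = 38.6595
  stratum 3: (600/1600)²·(1 − 46/600)·42.2²/46 = 5.02676
  stratum 4: (150/1600)²·(1 − 5/150)·24.2²/5 = 0.99513
V_st = 45.8505
V_srs = (1 − 151/1600)·14130.7/151 = 84.7491
Relative efficiency = V_srs / V_st = 84.7491/45.8505 = 1.8484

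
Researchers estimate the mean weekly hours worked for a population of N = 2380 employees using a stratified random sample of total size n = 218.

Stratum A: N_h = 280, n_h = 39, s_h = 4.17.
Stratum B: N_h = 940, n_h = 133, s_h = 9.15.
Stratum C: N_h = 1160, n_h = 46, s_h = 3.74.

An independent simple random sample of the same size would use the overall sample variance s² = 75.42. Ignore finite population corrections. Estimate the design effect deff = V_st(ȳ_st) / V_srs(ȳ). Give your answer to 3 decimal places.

V̂(ȳ_st) = Σ W_h² s_h²/n_h, with W_h = N_h/N and N = 2380:
  stratum A: (280/2380)²·4.17²/39 = 0.0061712
  stratum B: (940/2380)²·9.15²/133 = 0.0981957
  stratum C: (1160/2380)²·3.74²/46 = 0.072235
V_st = 0.176602
V_srs = s²/n = 75.42/218 = 0.345963
deff = V_st / V_srs = 0.176602/0.345963 = 0.5105

deff ≈ 0.510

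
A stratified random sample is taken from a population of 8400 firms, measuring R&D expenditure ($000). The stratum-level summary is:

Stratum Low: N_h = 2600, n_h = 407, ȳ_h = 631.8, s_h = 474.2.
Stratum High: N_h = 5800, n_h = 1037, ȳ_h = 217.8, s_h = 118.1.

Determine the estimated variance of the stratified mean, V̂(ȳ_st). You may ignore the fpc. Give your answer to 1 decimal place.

V̂(ȳ_st) = Σ W_h² s_h²/n_h, with W_h = N_h/N and N = 8400:
  stratum Low: (2600/8400)²·474.2²/407 = 52.9318
  stratum High: (5800/8400)²·118.1²/1037 = 6.41237
V̂(ȳ_st) = 59.3442

V̂(ȳ_st) ≈ 59.3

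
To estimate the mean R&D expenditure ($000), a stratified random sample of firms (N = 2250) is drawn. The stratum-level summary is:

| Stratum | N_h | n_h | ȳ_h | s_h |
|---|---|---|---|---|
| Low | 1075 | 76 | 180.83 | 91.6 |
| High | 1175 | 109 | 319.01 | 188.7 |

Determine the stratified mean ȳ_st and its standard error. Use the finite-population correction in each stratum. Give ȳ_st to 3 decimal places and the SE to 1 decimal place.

ȳ_st = Σ W_h ȳ_h = (1075·180.83 + 1175·319.01)/2250 = 252.99067
V̂(ȳ_st) = Σ W_h² (1 − n_h/N_h) s_h²/n_h, with W_h = N_h/N and N = 2250:
  stratum Low: (1075/2250)²·(1 − 76/1075)·91.6²/76 = 23.42
  stratum High: (1175/2250)²·(1 − 109/1175)·188.7²/109 = 80.8253
V̂(ȳ_st) = 104.245
SE(ȳ_st) = √104.245 = 10.2101

ȳ_st ≈ 252.991, SE ≈ 10.2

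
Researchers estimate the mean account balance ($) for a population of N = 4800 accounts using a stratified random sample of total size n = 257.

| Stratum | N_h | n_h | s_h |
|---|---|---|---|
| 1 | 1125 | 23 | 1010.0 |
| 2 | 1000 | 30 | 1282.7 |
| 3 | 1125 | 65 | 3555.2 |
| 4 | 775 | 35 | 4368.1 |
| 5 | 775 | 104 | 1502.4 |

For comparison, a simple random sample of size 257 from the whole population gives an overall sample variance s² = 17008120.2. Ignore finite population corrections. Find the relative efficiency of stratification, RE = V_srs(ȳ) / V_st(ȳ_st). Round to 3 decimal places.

RE ≈ 2.186

V̂(ȳ_st) = Σ W_h² s_h²/n_h, with W_h = N_h/N and N = 4800:
  stratum 1: (1125/4800)²·1010.0²/23 = 2436.34
  stratum 2: (1000/4800)²·1282.7²/30 = 2380.38
  stratum 3: (1125/4800)²·3555.2²/65 = 10681.6
  stratum 4: (775/4800)²·4368.1²/35 = 14211.4
  stratum 5: (775/4800)²·1502.4²/104 = 565.795
V_st = 30275.6
V_srs = s²/n = 17008120.2/257 = 66179.5
Relative efficiency = V_srs / V_st = 66179.5/30275.6 = 2.1859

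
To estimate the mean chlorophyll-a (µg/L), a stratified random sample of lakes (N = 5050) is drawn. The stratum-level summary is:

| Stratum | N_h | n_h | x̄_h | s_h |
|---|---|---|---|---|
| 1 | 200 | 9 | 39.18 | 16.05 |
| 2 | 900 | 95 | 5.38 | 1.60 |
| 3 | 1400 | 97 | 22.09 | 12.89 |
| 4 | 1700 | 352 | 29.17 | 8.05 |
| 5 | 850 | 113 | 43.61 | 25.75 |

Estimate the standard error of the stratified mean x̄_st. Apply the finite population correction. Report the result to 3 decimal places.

SE(x̄_st) ≈ 0.572

V̂(x̄_st) = Σ W_h² (1 − n_h/N_h) s_h²/n_h, with W_h = N_h/N and N = 5050:
  stratum 1: (200/5050)²·(1 − 9/200)·16.05²/9 = 0.0428734
  stratum 2: (900/5050)²·(1 − 95/900)·1.60²/95 = 0.000765547
  stratum 3: (1400/5050)²·(1 − 97/1400)·12.89²/97 = 0.122525
  stratum 4: (1700/5050)²·(1 − 352/1700)·8.05²/352 = 0.0165427
  stratum 5: (850/5050)²·(1 − 113/850)·25.75²/113 = 0.144138
V̂(x̄_st) = 0.326845
SE(x̄_st) = √0.326845 = 0.571703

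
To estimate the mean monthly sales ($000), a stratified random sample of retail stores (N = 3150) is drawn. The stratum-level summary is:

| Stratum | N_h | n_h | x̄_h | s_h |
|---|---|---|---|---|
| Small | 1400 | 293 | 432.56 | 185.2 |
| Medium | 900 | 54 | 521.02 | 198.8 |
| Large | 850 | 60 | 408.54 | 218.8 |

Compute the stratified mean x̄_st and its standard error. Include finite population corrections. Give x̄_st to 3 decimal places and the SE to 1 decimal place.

x̄_st = Σ W_h x̄_h = (1400·432.56 + 900·521.02 + 850·408.54)/3150 = 451.35270
V̂(x̄_st) = Σ W_h² (1 − n_h/N_h) s_h²/n_h, with W_h = N_h/N and N = 3150:
  stratum Small: (1400/3150)²·(1 − 293/1400)·185.2²/293 = 18.2839
  stratum Medium: (900/3150)²·(1 − 54/900)·198.8²/54 = 56.1605
  stratum Large: (850/3150)²·(1 − 60/850)·218.8²/60 = 53.9968
V̂(x̄_st) = 128.441
SE(x̄_st) = √128.441 = 11.3332

x̄_st ≈ 451.353, SE ≈ 11.3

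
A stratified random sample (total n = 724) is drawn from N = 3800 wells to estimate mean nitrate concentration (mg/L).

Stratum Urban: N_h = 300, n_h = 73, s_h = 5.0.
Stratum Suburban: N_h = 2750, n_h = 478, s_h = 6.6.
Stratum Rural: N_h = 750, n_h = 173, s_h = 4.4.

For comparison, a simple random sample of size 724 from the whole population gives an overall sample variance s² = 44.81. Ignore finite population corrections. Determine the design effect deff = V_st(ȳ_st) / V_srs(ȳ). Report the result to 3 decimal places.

deff ≈ 0.876

V̂(ȳ_st) = Σ W_h² s_h²/n_h, with W_h = N_h/N and N = 3800:
  stratum Urban: (300/3800)²·5.0²/73 = 0.00213448
  stratum Suburban: (2750/3800)²·6.6²/478 = 0.0477263
  stratum Rural: (750/3800)²·4.4²/173 = 0.00435928
V_st = 0.0542201
V_srs = s²/n = 44.81/724 = 0.0618923
deff = V_st / V_srs = 0.0542201/0.0618923 = 0.8760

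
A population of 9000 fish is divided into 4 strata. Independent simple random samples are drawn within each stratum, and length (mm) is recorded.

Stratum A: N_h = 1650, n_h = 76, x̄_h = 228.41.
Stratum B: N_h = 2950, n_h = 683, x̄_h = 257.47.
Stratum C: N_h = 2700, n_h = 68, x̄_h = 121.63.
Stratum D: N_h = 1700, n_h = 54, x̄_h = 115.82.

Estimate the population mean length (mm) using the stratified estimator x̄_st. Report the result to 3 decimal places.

x̄_st ≈ 184.634

N = Σ N_h = 9000. Stratum weights W_h = N_h/N.
x̄_st = (1650·228.41 + 2950·257.47 + 2700·121.63 + 1700·115.82) / 9000 = 184.63422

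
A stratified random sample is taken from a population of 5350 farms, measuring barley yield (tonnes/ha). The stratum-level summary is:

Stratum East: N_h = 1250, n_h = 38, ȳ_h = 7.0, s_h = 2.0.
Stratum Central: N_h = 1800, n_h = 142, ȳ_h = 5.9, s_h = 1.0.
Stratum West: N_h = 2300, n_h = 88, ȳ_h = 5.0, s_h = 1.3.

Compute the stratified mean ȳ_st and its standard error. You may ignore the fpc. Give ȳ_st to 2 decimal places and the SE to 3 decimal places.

ȳ_st ≈ 5.77, SE ≈ 0.100

ȳ_st = Σ W_h ȳ_h = (1250·7.0 + 1800·5.9 + 2300·5.0)/5350 = 5.77009
V̂(ȳ_st) = Σ W_h² s_h²/n_h, with W_h = N_h/N and N = 5350:
  stratum East: (1250/5350)²·2.0²/38 = 0.00574631
  stratum Central: (1800/5350)²·1.0²/142 = 0.000797167
  stratum West: (2300/5350)²·1.3²/88 = 0.00354938
V̂(ȳ_st) = 0.0100929
SE(ȳ_st) = √0.0100929 = 0.100463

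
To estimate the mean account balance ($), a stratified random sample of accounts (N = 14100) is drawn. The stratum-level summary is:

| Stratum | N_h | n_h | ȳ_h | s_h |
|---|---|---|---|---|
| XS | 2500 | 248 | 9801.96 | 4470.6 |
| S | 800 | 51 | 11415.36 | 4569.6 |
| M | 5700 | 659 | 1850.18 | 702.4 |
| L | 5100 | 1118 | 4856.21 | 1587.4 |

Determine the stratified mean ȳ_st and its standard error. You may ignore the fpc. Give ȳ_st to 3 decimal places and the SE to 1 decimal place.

ȳ_st = Σ W_h ȳ_h = (2500·9801.96 + 800·11415.36 + 5700·1850.18 + 5100·4856.21)/14100 = 4890.06277
V̂(ȳ_st) = Σ W_h² s_h²/n_h, with W_h = N_h/N and N = 14100:
  stratum XS: (2500/14100)²·4470.6²/248 = 2533.5
  stratum S: (800/14100)²·4569.6²/51 = 1318.04
  stratum M: (5700/14100)²·702.4²/659 = 122.347
  stratum L: (5100/14100)²·1587.4²/1118 = 294.872
V̂(ȳ_st) = 4268.76
SE(ȳ_st) = √4268.76 = 65.3358

ȳ_st ≈ 4890.063, SE ≈ 65.3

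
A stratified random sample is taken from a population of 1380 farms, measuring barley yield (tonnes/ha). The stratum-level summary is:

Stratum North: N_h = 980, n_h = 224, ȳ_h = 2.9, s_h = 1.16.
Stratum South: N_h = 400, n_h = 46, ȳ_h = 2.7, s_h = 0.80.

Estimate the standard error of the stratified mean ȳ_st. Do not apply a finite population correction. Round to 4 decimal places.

SE(ȳ_st) ≈ 0.0648

V̂(ȳ_st) = Σ W_h² s_h²/n_h, with W_h = N_h/N and N = 1380:
  stratum North: (980/1380)²·1.16²/224 = 0.00302944
  stratum South: (400/1380)²·0.80²/46 = 0.00116892
V̂(ȳ_st) = 0.00419835
SE(ȳ_st) = √0.00419835 = 0.0647947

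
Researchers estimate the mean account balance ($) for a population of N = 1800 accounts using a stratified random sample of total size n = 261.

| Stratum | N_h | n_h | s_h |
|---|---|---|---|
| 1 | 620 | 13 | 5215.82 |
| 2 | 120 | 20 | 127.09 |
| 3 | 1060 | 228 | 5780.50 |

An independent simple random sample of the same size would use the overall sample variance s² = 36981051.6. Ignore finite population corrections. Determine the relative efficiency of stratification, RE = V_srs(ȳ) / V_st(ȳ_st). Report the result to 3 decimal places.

RE ≈ 0.474

V̂(ȳ_st) = Σ W_h² s_h²/n_h, with W_h = N_h/N and N = 1800:
  stratum 1: (620/1800)²·5215.82²/13 = 248279
  stratum 2: (120/1800)²·127.09²/20 = 3.5893
  stratum 3: (1060/1800)²·5780.50²/228 = 50823.3
V_st = 299106
V_srs = s²/n = 36981051.6/261 = 141690
Relative efficiency = V_srs / V_st = 141690/299106 = 0.4737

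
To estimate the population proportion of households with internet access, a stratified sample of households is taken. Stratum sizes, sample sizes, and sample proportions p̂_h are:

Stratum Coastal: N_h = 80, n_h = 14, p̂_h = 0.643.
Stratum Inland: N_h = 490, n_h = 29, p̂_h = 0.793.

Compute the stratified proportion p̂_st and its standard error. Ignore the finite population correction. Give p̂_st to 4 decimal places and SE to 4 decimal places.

p̂_st ≈ 0.7719, SE ≈ 0.0684

N = 570; stratum weights W_h = N_h/N.
p̂_st = Σ W_h p̂_h = (80·0.643 + 490·0.793)/570 = 0.77195
V̂(p̂_st) = Σ W_h² p̂_h(1−p̂_h)/(n_h−1):
  stratum Coastal: (80/570)²·0.643·0.357/13 = 0.000347829
  stratum Inland: (490/570)²·0.793·0.207/28 = 0.00433239
V̂(p̂_st) = 0.00468022; SE = √V̂ = 0.0684122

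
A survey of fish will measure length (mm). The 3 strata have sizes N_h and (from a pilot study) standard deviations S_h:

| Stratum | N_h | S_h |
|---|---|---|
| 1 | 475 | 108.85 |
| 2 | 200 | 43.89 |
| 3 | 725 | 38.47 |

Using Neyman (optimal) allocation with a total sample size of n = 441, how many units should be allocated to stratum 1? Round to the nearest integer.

Neyman allocation: n_h = n · N_h S_h / Σ N_i S_i, with n = 441.
  stratum 1: N_h·S_h = 475·108.85 = 51703.75
  stratum 2: N_h·S_h = 200·43.89 = 8778.00
  stratum 3: N_h·S_h = 725·38.47 = 27890.75
Σ N_h S_h = 88372.50
n for stratum 1 = 441·51703.75/88372.50 = 258.014 → 258

258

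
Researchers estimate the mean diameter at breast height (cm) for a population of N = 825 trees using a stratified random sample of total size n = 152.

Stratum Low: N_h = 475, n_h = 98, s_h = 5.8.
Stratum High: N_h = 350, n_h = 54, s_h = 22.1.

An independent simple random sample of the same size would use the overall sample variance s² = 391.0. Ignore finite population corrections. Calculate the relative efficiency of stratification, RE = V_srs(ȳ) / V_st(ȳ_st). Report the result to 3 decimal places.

V̂(ȳ_st) = Σ W_h² s_h²/n_h, with W_h = N_h/N and N = 825:
  stratum Low: (475/825)²·5.8²/98 = 0.113791
  stratum High: (350/825)²·22.1²/54 = 1.62787
V_st = 1.74166
V_srs = s²/n = 391.0/152 = 2.57237
Relative efficiency = V_srs / V_st = 2.57237/1.74166 = 1.4770

RE ≈ 1.477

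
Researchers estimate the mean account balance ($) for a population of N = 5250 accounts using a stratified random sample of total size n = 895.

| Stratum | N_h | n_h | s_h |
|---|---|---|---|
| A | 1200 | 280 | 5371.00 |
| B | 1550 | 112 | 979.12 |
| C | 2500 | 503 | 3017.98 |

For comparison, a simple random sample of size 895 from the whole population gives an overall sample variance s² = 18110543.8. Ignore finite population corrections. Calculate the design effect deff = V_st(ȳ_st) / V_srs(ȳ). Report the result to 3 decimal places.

deff ≈ 0.506

V̂(ȳ_st) = Σ W_h² s_h²/n_h, with W_h = N_h/N and N = 5250:
  stratum A: (1200/5250)²·5371.00²/280 = 5382.65
  stratum B: (1550/5250)²·979.12²/112 = 746.103
  stratum C: (2500/5250)²·3017.98²/503 = 4106.07
V_st = 10234.8
V_srs = s²/n = 18110543.8/895 = 20235.2
deff = V_st / V_srs = 10234.8/20235.2 = 0.5058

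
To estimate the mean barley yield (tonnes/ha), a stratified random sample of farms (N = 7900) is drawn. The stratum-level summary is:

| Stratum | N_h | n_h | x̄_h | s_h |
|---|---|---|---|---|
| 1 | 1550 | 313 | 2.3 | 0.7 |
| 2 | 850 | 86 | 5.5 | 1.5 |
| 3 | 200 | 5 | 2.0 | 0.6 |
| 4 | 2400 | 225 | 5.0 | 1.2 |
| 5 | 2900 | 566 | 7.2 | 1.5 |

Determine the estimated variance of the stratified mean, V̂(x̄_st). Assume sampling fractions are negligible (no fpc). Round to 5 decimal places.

V̂(x̄_st) = Σ W_h² s_h²/n_h, with W_h = N_h/N and N = 7900:
  stratum 1: (1550/7900)²·0.7²/313 = 6.02644e-05
  stratum 2: (850/7900)²·1.5²/86 = 0.000302878
  stratum 3: (200/7900)²·0.6²/5 = 4.61465e-05
  stratum 4: (2400/7900)²·1.2²/225 = 0.000590675
  stratum 5: (2900/7900)²·1.5²/566 = 0.000535683
V̂(x̄_st) = 0.00153565

V̂(x̄_st) ≈ 0.00154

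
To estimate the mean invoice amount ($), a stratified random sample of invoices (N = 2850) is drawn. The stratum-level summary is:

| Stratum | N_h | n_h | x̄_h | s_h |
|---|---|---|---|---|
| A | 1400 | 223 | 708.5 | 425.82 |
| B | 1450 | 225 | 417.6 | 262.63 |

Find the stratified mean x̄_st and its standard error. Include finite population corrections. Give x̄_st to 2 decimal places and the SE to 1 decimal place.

x̄_st ≈ 560.50, SE ≈ 15.2

x̄_st = Σ W_h x̄_h = (1400·708.5 + 1450·417.6)/2850 = 560.49825
V̂(x̄_st) = Σ W_h² (1 − n_h/N_h) s_h²/n_h, with W_h = N_h/N and N = 2850:
  stratum A: (1400/2850)²·(1 − 223/1400)·425.82²/223 = 164.954
  stratum B: (1450/2850)²·(1 − 225/1450)·262.63²/225 = 67.0379
V̂(x̄_st) = 231.992
SE(x̄_st) = √231.992 = 15.2313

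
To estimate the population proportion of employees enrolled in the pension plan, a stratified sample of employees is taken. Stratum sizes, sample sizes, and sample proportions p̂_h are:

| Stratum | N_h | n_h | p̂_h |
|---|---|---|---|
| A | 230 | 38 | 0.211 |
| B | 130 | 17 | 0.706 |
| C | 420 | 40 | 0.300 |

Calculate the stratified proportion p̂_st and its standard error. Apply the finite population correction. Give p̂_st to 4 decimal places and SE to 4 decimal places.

N = 780; stratum weights W_h = N_h/N.
p̂_st = Σ W_h p̂_h = (230·0.211 + 130·0.706 + 420·0.300)/780 = 0.34142
V̂(p̂_st) = Σ W_h² (1 − n_h/N_h) p̂_h(1−p̂_h)/(n_h−1):
  stratum A: (230/780)²·(1 − 38/230)·0.211·0.789/37 = 0.000326586
  stratum B: (130/780)²·(1 − 17/130)·0.706·0.294/16 = 0.000313231
  stratum C: (420/780)²·(1 − 40/420)·0.300·0.700/39 = 0.00141253
V̂(p̂_st) = 0.00205235; SE = √V̂ = 0.0453029

p̂_st ≈ 0.3414, SE ≈ 0.0453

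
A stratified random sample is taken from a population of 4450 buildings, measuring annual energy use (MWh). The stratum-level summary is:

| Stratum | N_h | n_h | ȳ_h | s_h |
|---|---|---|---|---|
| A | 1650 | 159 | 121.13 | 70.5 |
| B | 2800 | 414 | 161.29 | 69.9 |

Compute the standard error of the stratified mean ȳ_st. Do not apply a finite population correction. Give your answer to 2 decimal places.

SE(ȳ_st) ≈ 3.00

V̂(ȳ_st) = Σ W_h² s_h²/n_h, with W_h = N_h/N and N = 4450:
  stratum A: (1650/4450)²·70.5²/159 = 4.29763
  stratum B: (2800/4450)²·69.9²/414 = 4.67251
V̂(ȳ_st) = 8.97014
SE(ȳ_st) = √8.97014 = 2.99502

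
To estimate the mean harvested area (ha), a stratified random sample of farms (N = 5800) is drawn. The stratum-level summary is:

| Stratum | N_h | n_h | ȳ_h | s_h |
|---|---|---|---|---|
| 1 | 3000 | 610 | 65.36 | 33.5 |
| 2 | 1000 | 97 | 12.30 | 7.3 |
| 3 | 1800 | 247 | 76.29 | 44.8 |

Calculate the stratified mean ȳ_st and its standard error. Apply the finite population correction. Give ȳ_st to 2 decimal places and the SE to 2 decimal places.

ȳ_st = Σ W_h ȳ_h = (3000·65.36 + 1000·12.30 + 1800·76.29)/5800 = 59.60379
V̂(ȳ_st) = Σ W_h² (1 − n_h/N_h) s_h²/n_h, with W_h = N_h/N and N = 5800:
  stratum 1: (3000/5800)²·(1 − 610/3000)·33.5²/610 = 0.392124
  stratum 2: (1000/5800)²·(1 − 97/1000)·7.3²/97 = 0.0147471
  stratum 3: (1800/5800)²·(1 − 247/1800)·44.8²/247 = 0.675223
V̂(ȳ_st) = 1.08209
SE(ȳ_st) = √1.08209 = 1.04024

ȳ_st ≈ 59.60, SE ≈ 1.04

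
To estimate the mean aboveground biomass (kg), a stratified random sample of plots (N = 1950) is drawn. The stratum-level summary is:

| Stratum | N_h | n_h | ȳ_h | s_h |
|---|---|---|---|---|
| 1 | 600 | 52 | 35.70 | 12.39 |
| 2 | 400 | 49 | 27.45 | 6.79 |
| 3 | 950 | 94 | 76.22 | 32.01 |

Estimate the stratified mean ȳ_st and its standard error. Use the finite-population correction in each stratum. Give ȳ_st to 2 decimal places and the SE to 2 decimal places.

ȳ_st = Σ W_h ȳ_h = (600·35.70 + 400·27.45 + 950·76.22)/1950 = 53.74821
V̂(ȳ_st) = Σ W_h² (1 − n_h/N_h) s_h²/n_h, with W_h = N_h/N and N = 1950:
  stratum 1: (600/1950)²·(1 − 52/600)·12.39²/52 = 0.255271
  stratum 2: (400/1950)²·(1 − 49/400)·6.79²/49 = 0.0347409
  stratum 3: (950/1950)²·(1 − 94/950)·32.01²/94 = 2.33116
V̂(ȳ_st) = 2.62117
SE(ȳ_st) = √2.62117 = 1.619

ȳ_st ≈ 53.75, SE ≈ 1.62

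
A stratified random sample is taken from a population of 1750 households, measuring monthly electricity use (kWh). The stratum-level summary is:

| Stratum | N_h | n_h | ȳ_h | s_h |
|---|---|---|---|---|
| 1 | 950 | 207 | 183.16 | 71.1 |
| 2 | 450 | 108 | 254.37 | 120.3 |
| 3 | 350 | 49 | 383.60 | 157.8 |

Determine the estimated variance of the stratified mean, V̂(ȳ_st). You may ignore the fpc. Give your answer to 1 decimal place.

V̂(ȳ_st) = Σ W_h² s_h²/n_h, with W_h = N_h/N and N = 1750:
  stratum 1: (950/1750)²·71.1²/207 = 7.19681
  stratum 2: (450/1750)²·120.3²/108 = 8.86046
  stratum 3: (350/1750)²·157.8²/49 = 20.3272
V̂(ȳ_st) = 36.3845

V̂(ȳ_st) ≈ 36.4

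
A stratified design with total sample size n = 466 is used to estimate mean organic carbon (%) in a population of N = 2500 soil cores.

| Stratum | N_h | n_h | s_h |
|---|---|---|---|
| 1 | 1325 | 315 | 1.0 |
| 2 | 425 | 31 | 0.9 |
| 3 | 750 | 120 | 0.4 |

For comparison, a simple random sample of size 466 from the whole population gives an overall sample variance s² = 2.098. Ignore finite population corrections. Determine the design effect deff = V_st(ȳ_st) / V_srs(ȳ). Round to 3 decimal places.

deff ≈ 0.392

V̂(ȳ_st) = Σ W_h² s_h²/n_h, with W_h = N_h/N and N = 2500:
  stratum 1: (1325/2500)²·1.0²/315 = 0.000891746
  stratum 2: (425/2500)²·0.9²/31 = 0.000755129
  stratum 3: (750/2500)²·0.4²/120 = 0.00012
V_st = 0.00176688
V_srs = s²/n = 2.098/466 = 0.00450215
deff = V_st / V_srs = 0.00176688/0.00450215 = 0.3925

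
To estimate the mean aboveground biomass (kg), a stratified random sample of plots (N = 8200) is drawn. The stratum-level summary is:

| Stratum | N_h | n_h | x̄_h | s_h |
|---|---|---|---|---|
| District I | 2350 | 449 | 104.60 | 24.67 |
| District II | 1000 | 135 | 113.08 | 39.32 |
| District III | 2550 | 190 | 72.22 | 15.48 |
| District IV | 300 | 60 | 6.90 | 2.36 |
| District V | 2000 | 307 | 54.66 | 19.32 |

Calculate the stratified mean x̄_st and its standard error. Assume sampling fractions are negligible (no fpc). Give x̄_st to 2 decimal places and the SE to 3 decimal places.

x̄_st = Σ W_h x̄_h = (2350·104.60 + 1000·113.08 + 2550·72.22 + 300·6.90 + 2000·54.66)/8200 = 79.80988
V̂(x̄_st) = Σ W_h² s_h²/n_h, with W_h = N_h/N and N = 8200:
  stratum District I: (2350/8200)²·24.67²/449 = 0.111327
  stratum District II: (1000/8200)²·39.32²/135 = 0.17032
  stratum District III: (2550/8200)²·15.48²/190 = 0.121967
  stratum District IV: (300/8200)²·2.36²/60 = 0.000124247
  stratum District V: (2000/8200)²·19.32²/307 = 0.0723283
V̂(x̄_st) = 0.476066
SE(x̄_st) = √0.476066 = 0.689975

x̄_st ≈ 79.81, SE ≈ 0.690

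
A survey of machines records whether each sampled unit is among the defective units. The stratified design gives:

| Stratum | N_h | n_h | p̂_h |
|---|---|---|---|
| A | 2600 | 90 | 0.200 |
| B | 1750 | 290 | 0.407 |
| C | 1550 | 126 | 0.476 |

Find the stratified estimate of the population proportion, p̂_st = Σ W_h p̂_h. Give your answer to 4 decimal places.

N = 5900; stratum weights W_h = N_h/N.
p̂_st = Σ W_h p̂_h = (2600·0.200 + 1750·0.407 + 1550·0.476)/5900 = 0.33391

p̂_st ≈ 0.3339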